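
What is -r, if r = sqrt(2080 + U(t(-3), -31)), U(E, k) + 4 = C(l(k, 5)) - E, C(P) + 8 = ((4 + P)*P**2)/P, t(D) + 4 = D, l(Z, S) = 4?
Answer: -7*sqrt(43) ≈ -45.902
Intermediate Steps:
t(D) = -4 + D
C(P) = -8 + P*(4 + P) (C(P) = -8 + ((4 + P)*P**2)/P = -8 + (P**2*(4 + P))/P = -8 + P*(4 + P))
U(E, k) = 20 - E (U(E, k) = -4 + ((-8 + 4**2 + 4*4) - E) = -4 + ((-8 + 16 + 16) - E) = -4 + (24 - E) = 20 - E)
r = 7*sqrt(43) (r = sqrt(2080 + (20 - (-4 - 3))) = sqrt(2080 + (20 - 1*(-7))) = sqrt(2080 + (20 + 7)) = sqrt(2080 + 27) = sqrt(2107) = 7*sqrt(43) ≈ 45.902)
-r = -7*sqrt(43)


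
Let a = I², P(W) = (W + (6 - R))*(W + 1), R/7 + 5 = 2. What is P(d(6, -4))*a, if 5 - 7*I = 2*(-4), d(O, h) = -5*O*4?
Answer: 267189/7 ≈ 38170.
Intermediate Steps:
R = -21 (R = -35 + 7*2 = -35 + 14 = -21)
d(O, h) = -20*O
I = 13/7 (I = 5/7 - 2*(-4)/7 = 5/7 - ⅐*(-8) = 5/7 + 8/7 = 13/7 ≈ 1.8571)
P(W) = (1 + W)*(27 + W) (P(W) = (W + (6 - 1*(-21)))*(W + 1) = (W + (6 + 21))*(1 + W) = (W + 27)*(1 + W) = (27 + W)*(1 + W) = (1 + W)*(27 + W))
a = 169/49 (a = (13/7)² = 169/49 ≈ 3.4490)
P(d(6, -4))*a = (27 + (-20*6)² + 28*(-20*6))*(169/49) = (27 + (-120)² + 28*(-120))*(169/49) = (27 + 14400 - 3360)*(169/49) = 11067*(169/49) = 267189/7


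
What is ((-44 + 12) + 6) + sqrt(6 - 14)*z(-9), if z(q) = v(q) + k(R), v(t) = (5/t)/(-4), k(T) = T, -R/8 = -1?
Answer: -26 + 293*I*sqrt(2)/18 ≈ -26.0 + 23.02*I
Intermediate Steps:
R = 8 (R = -8*(-1) = 8)
v(t) = -5/(4*t) (v(t) = (5/t)*(-1/4) = -5/(4*t))
z(q) = 8 - 5/(4*q) (z(q) = -5/(4*q) + 8 = 8 - 5/(4*q))
((-44 + 12) + 6) + sqrt(6 - 14)*z(-9) = ((-44 + 12) + 6) + sqrt(6 - 14)*(8 - 5/4/(-9)) = (-32 + 6) + sqrt(-8)*(8 - 5/4*(-1/9)) = -26 + (2*I*sqrt(2))*(8 + 5/36) = -26 + (2*I*sqrt(2))*(293/36) = -26 + 293*I*sqrt(2)/18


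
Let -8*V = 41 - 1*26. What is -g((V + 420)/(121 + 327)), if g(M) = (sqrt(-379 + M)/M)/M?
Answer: -57344*I*sqrt(18969874)/11189025 ≈ -22.322*I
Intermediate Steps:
V = -15/8 (V = -(41 - 1*26)/8 = -(41 - 26)/8 = -1/8*15 = -15/8 ≈ -1.8750)
g(M) = sqrt(-379 + M)/M**2 (g(M) = (sqrt(-379 + M)/M)/M = sqrt(-379 + M)/M**2)
-g((V + 420)/(121 + 327)) = -sqrt(-379 + (-15/8 + 420)/(121 + 327))/((-15/8 + 420)/(121 + 327))**2 = -sqrt(-379 + (3345/8)/448)/((3345/8)/448)**2 = -sqrt(-379 + (3345/8)*(1/448))/((3345/8)*(1/448))**2 = -sqrt(-379 + 3345/3584)/(3345/3584)**2 = -12845056*sqrt(-1354991/3584)/11189025 = -12845056*I*sqrt(18969874)/224/11189025 = -57344*I*sqrt(18969874)/11189025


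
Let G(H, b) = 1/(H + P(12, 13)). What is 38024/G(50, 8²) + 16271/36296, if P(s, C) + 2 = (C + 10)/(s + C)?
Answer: 1687886070967/907400 ≈ 1.8601e+6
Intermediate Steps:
P(s, C) = -2 + (10 + C)/(C + s) (P(s, C) = -2 + (C + 10)/(s + C) = -2 + (10 + C)/(C + s))
G(H, b) = 1/(-27/25 + H) (G(H, b) = 1/(H + (10 - 1*13 - 2*12)/(13 + 12)) = 1/(H + (10 - 13 - 24)/25) = 1/(H + (1/25)*(-27)) = 1/(H - 27/25) = 1/(-27/25 + H))
38024/G(50, 8²) + 16271/36296 = 38024/((25/(-27 + 25*50))) + 16271/36296 = 38024/((25/(-27 + 1250))) + 16271*(1/36296) = 38024/((25/1223)) + 16271/36296 = 38024/((25*(1/1223))) + 16271/36296 = 38024/(25/1223) + 16271/36296 = 38024*(1223/25) + 16271/36296 = 46503352/25 + 16271/36296 = 1687886070967/907400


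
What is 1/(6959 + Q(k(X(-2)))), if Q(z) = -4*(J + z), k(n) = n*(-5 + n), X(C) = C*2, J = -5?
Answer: 1/6835 ≈ 0.00014631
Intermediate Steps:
X(C) = 2*C
Q(z) = 20 - 4*z (Q(z) = -4*(-5 + z) = 20 - 4*z)
1/(6959 + Q(k(X(-2)))) = 1/(6959 + (20 - 4*2*(-2)*(-5 + 2*(-2)))) = 1/(6959 + (20 - (-16)*(-5 - 4))) = 1/(6959 + (20 - (-16)*(-9))) = 1/(6959 + (20 - 4*36)) = 1/(6959 + (20 - 144)) = 1/(6959 - 124) = 1/6835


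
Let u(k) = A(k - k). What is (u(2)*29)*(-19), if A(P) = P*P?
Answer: 0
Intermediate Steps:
A(P) = P²
u(k) = 0 (u(k) = (k - k)² = 0² = 0)
(u(2)*29)*(-19) = (0*29)*(-19) = 0*(-19) = 0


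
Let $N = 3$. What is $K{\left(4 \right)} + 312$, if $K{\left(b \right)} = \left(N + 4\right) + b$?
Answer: $323$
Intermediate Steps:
$K{\left(b \right)} = 7 + b$ ($K{\left(b \right)} = \left(3 + 4\right) + b = 7 + b$)
$K{\left(4 \right)} + 312 = \left(7 + 4\right) + 312 = 11 + 312 = 323$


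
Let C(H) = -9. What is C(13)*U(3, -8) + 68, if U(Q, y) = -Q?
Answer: 95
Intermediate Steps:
C(13)*U(3, -8) + 68 = -(-9)*3 + 68 = -9*(-3) + 68 = 27 + 68 = 95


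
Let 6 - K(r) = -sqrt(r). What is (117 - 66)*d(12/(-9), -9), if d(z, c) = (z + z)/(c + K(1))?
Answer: 68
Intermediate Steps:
K(r) = 6 + sqrt(r) (K(r) = 6 - (-1)*sqrt(r) = 6 + sqrt(r))
d(z, c) = 2*z/(7 + c) (d(z, c) = (z + z)/(c + (6 + sqrt(1))) = (2*z)/(c + (6 + 1)) = (2*z)/(c + 7) = (2*z)/(7 + c) = 2*z/(7 + c))
(117 - 66)*d(12/(-9), -9) = (117 - 66)*(2*(12/(-9))/(7 - 9)) = 51*(2*(12*(-1/9))/(-2)) = 51*(2*(-4/3)*(-1/2)) = 51*(4/3) = 68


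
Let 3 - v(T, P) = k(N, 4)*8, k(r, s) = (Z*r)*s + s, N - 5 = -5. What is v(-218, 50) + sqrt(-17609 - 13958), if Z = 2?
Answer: -29 + I*sqrt(31567) ≈ -29.0 + 177.67*I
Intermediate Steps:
N = 0 (N = 5 - 5 = 0)
k(r, s) = s + 2*r*s (k(r, s) = (2*r)*s + s = 2*r*s + s = s + 2*r*s)
v(T, P) = -29 (v(T, P) = 3 - 4*(1 + 2*0)*8 = 3 - 4*(1 + 0)*8 = 3 - 4*1*8 = 3 - 4*8 = 3 - 1*32 = 3 - 32 = -29)
v(-218, 50) + sqrt(-17609 - 13958) = -29 + sqrt(-17609 - 13958) = -29 + sqrt(-31567) = -29 + I*sqrt(31567)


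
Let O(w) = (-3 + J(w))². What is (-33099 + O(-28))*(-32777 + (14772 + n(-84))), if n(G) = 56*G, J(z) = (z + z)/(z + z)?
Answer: 751554355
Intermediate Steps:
J(z) = 1 (J(z) = (2*z)/((2*z)) = (2*z)*(1/(2*z)) = 1)
O(w) = 4 (O(w) = (-3 + 1)² = (-2)² = 4)
(-33099 + O(-28))*(-32777 + (14772 + n(-84))) = (-33099 + 4)*(-32777 + (14772 + 56*(-84))) = -33095*(-32777 + (14772 - 4704)) = -33095*(-32777 + 10068) = -33095*(-22709) = 751554355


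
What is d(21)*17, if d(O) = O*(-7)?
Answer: -2499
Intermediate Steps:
d(O) = -7*O
d(21)*17 = -7*21*17 = -147*17 = -2499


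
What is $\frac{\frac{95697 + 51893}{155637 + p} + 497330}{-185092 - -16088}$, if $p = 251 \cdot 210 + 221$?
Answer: $- \frac{51863635515}{17624413136} \approx -2.9427$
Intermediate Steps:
$p = 52931$ ($p = 52710 + 221 = 52931$)
$\frac{\frac{95697 + 51893}{155637 + p} + 497330}{-185092 - -16088} = \frac{\frac{95697 + 51893}{155637 + 52931} + 497330}{-185092 - -16088} = \frac{\frac{147590}{208568} + 497330}{-185092 + \left(-157 + 16245\right)} = \frac{147590 \cdot \frac{1}{208568} + 497330}{-185092 + 16088} = \frac{\frac{73795}{104284} + 497330}{-169004} = \frac{51863635515}{104284} \left(- \frac{1}{169004}\right) = - \frac{51863635515}{17624413136}$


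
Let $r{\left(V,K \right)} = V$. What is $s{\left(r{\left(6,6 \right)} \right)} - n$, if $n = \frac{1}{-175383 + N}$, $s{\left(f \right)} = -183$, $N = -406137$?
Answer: $- \frac{106418159}{581520} \approx -183.0$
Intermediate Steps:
$n = - \frac{1}{581520}$ ($n = \frac{1}{-175383 - 406137} = \frac{1}{-581520} = - \frac{1}{581520} \approx -1.7196 \cdot 10^{-6}$)
$s{\left(r{\left(6,6 \right)} \right)} - n = -183 - - \frac{1}{581520} = -183 + \frac{1}{581520} = - \frac{106418159}{581520}$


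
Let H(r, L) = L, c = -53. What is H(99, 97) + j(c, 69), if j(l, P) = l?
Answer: 44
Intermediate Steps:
H(99, 97) + j(c, 69) = 97 - 53 = 44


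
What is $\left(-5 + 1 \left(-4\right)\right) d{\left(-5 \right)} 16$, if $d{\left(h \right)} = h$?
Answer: $720$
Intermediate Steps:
$\left(-5 + 1 \left(-4\right)\right) d{\left(-5 \right)} 16 = \left(-5 + 1 \left(-4\right)\right) \left(-5\right) 16 = \left(-5 - 4\right) \left(-5\right) 16 = \left(-9\right) \left(-5\right) 16 = 45 \cdot 16 = 720$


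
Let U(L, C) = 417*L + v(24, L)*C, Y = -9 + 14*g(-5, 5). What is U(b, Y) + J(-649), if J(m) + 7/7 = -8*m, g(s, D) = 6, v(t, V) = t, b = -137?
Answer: -50138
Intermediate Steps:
J(m) = -1 - 8*m
Y = 75 (Y = -9 + 14*6 = -9 + 84 = 75)
U(L, C) = 24*C + 417*L (U(L, C) = 417*L + 24*C = 24*C + 417*L)
U(b, Y) + J(-649) = (24*75 + 417*(-137)) + (-1 - 8*(-649)) = (1800 - 57129) + (-1 + 5192) = -55329 + 5191 = -50138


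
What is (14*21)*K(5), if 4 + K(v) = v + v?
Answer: 1764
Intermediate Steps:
K(v) = -4 + 2*v (K(v) = -4 + (v + v) = -4 + 2*v)
(14*21)*K(5) = (14*21)*(-4 + 2*5) = 294*(-4 + 10) = 294*6 = 1764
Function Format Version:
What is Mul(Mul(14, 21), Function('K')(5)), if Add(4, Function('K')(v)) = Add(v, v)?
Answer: 1764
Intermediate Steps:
Function('K')(v) = Add(-4, Mul(2, v)) (Function('K')(v) = Add(-4, Add(v, v)) = Add(-4, Mul(2, v)))
Mul(Mul(14, 21), Function('K')(5)) = Mul(Mul(14, 21), Add(-4, Mul(2, 5))) = Mul(294, Add(-4, 10)) = Mul(294, 6) = 1764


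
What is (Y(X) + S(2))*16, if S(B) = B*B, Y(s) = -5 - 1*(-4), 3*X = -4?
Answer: 48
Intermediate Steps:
X = -4/3 (X = (⅓)*(-4) = -4/3 ≈ -1.3333)
Y(s) = -1 (Y(s) = -5 + 4 = -1)
S(B) = B²
(Y(X) + S(2))*16 = (-1 + 2²)*16 = (-1 + 4)*16 = 3*16 = 48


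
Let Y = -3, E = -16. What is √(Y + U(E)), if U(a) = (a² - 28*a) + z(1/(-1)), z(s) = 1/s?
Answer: 10*√7 ≈ 26.458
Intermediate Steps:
U(a) = -1 + a² - 28*a (U(a) = (a² - 28*a) + 1/(1/(-1)) = (a² - 28*a) + 1/(-1) = (a² - 28*a) - 1 = -1 + a² - 28*a)
√(Y + U(E)) = √(-3 + (-1 + (-16)² - 28*(-16))) = √(-3 + (-1 + 256 + 448)) = √(-3 + 703) = √700 = 10*√7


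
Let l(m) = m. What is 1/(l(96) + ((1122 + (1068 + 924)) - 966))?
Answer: 1/2244 ≈ 0.00044563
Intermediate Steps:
1/(l(96) + ((1122 + (1068 + 924)) - 966)) = 1/(96 + ((1122 + (1068 + 924)) - 966)) = 1/(96 + ((1122 + 1992) - 966)) = 1/(96 + (3114 - 966)) = 1/(96 + 2148) = 1/2244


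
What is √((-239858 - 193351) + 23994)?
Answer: I*√409215 ≈ 639.7*I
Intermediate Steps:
√((-239858 - 193351) + 23994) = √(-433209 + 23994) = √(-409215) = I*√409215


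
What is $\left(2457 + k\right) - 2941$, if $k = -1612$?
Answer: $-2096$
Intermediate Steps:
$\left(2457 + k\right) - 2941 = \left(2457 - 1612\right) - 2941 = 845 - 2941 = -2096$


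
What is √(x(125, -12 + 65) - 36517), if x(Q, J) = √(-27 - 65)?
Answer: √(-36517 + 2*I*√23) ≈ 0.025 + 191.09*I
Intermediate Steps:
x(Q, J) = 2*I*√23 (x(Q, J) = √(-92) = 2*I*√23)
√(x(125, -12 + 65) - 36517) = √(2*I*√23 - 36517) = √(-36517 + 2*I*√23)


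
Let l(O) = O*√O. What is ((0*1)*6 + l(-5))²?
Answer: -125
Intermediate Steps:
l(O) = O^(3/2)
((0*1)*6 + l(-5))² = ((0*1)*6 + (-5)^(3/2))² = (0*6 - 5*I*√5)² = (0 - 5*I*√5)² = (-5*I*√5)² = -125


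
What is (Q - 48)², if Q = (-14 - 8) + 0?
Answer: 4900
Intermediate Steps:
Q = -22 (Q = -22 + 0 = -22)
(Q - 48)² = (-22 - 48)² = (-70)² = 4900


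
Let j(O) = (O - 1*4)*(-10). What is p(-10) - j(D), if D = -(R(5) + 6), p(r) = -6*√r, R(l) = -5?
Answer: -50 - 6*I*√10 ≈ -50.0 - 18.974*I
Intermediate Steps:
D = -1 (D = -(-5 + 6) = -1*1 = -1)
j(O) = 40 - 10*O (j(O) = (O - 4)*(-10) = (-4 + O)*(-10) = 40 - 10*O)
p(-10) - j(D) = -6*I*√10 - (40 - 10*(-1)) = -6*I*√10 - (40 + 10) = -6*I*√10 - 1*50 = -6*I*√10 - 50 = -50 - 6*I*√10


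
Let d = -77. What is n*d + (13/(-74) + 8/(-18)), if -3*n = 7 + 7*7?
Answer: 956851/666 ≈ 1436.7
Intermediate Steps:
n = -56/3 (n = -(7 + 7*7)/3 = -(7 + 49)/3 = -⅓*56 = -56/3 ≈ -18.667)
n*d + (13/(-74) + 8/(-18)) = -56/3*(-77) + (13/(-74) + 8/(-18)) = 4312/3 + (13*(-1/74) + 8*(-1/18)) = 4312/3 + (-13/74 - 4/9) = 4312/3 - 413/666 = 956851/666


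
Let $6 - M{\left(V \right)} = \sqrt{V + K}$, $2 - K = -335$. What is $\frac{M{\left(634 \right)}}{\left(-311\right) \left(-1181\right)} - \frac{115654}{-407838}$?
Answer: $\frac{21240560171}{74897613429} - \frac{\sqrt{971}}{367291} \approx 0.28351$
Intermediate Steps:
$K = 337$ ($K = 2 - -335 = 2 + 335 = 337$)
$M{\left(V \right)} = 6 - \sqrt{337 + V}$ ($M{\left(V \right)} = 6 - \sqrt{V + 337} = 6 - \sqrt{337 + V}$)
$\frac{M{\left(634 \right)}}{\left(-311\right) \left(-1181\right)} - \frac{115654}{-407838} = \frac{6 - \sqrt{337 + 634}}{\left(-311\right) \left(-1181\right)} - \frac{115654}{-407838} = \frac{6 - \sqrt{971}}{367291} - - \frac{57827}{203919} = \left(6 - \sqrt{971}\right) \frac{1}{367291} + \frac{57827}{203919} = \left(\frac{6}{367291} - \frac{\sqrt{971}}{367291}\right) + \frac{57827}{203919} = \frac{21240560171}{74897613429} - \frac{\sqrt{971}}{367291}$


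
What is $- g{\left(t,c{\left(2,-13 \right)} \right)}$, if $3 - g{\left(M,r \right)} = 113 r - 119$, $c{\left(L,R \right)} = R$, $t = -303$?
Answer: $-1591$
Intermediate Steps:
$g{\left(M,r \right)} = 122 - 113 r$ ($g{\left(M,r \right)} = 3 - \left(113 r - 119\right) = 3 - \left(-119 + 113 r\right) = 122 - 113 r$)
$- g{\left(t,c{\left(2,-13 \right)} \right)} = - (122 - -1469) = - (122 + 1469) = \left(-1\right) 1591 = -1591$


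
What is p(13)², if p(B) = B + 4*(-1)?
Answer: 81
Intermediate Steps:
p(B) = -4 + B (p(B) = B - 4 = -4 + B)
p(13)² = (-4 + 13)² = 9² = 81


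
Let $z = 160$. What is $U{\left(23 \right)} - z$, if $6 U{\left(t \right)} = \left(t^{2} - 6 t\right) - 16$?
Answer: $- \frac{195}{2} \approx -97.5$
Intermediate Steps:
$U{\left(t \right)} = - \frac{8}{3} - t + \frac{t^{2}}{6}$ ($U{\left(t \right)} = \frac{\left(t^{2} - 6 t\right) - 16}{6} = \frac{-16 + t^{2} - 6 t}{6} = - \frac{8}{3} - t + \frac{t^{2}}{6}$)
$U{\left(23 \right)} - z = \left(- \frac{8}{3} - 23 + \frac{23^{2}}{6}\right) - 160 = \left(- \frac{8}{3} - 23 + \frac{1}{6} \cdot 529\right) - 160 = \left(- \frac{8}{3} - 23 + \frac{529}{6}\right) - 160 = \frac{125}{2} - 160 = - \frac{195}{2}$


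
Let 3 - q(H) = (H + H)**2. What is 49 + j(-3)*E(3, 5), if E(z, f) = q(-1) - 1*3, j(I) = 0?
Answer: 49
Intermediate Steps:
q(H) = 3 - 4*H**2 (q(H) = 3 - (H + H)**2 = 3 - (2*H)**2 = 3 - 4*H**2)
E(z, f) = -4 (E(z, f) = (3 - 4*(-1)**2) - 1*3 = (3 - 4*1) - 3 = (3 - 4) - 3 = -1 - 3 = -4)
49 + j(-3)*E(3, 5) = 49 + 0*(-4) = 49 + 0 = 49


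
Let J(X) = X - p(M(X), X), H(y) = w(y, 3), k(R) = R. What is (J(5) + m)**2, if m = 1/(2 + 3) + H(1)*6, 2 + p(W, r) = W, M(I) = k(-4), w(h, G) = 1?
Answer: 7396/25 ≈ 295.84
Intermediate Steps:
H(y) = 1
M(I) = -4
p(W, r) = -2 + W
J(X) = 6 + X (J(X) = X - (-2 - 4) = X - 1*(-6) = X + 6 = 6 + X)
m = 31/5 (m = 1/(2 + 3) + 1*6 = 1/5 + 6 = 31/5 ≈ 6.2000)
(J(5) + m)**2 = ((6 + 5) + 31/5)**2 = (11 + 31/5)**2 = (86/5)**2 = 7396/25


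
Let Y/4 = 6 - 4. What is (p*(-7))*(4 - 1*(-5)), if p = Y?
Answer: -504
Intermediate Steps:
Y = 8 (Y = 4*(6 - 4) = 4*2 = 8)
p = 8
(p*(-7))*(4 - 1*(-5)) = (8*(-7))*(4 - 1*(-5)) = -56*(4 + 5) = -56*9 = -504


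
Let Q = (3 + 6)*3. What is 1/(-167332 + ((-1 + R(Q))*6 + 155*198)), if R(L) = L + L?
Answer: -1/136324 ≈ -7.3355e-6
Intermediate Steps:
Q = 27 (Q = 9*3 = 27)
R(L) = 2*L
1/(-167332 + ((-1 + R(Q))*6 + 155*198)) = 1/(-167332 + ((-1 + 2*27)*6 + 155*198)) = 1/(-167332 + ((-1 + 54)*6 + 30690)) = 1/(-167332 + (53*6 + 30690)) = 1/(-167332 + (318 + 30690)) = 1/(-167332 + 31008) = 1/(-136324) = -1/136324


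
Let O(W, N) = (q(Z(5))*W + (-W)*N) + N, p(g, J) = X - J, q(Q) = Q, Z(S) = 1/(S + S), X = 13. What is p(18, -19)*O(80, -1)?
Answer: 2784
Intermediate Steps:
Z(S) = 1/(2*S)
p(g, J) = 13 - J
O(W, N) = N + W/10 - N*W (O(W, N) = (((½)/5)*W + (-W)*N) + N = (((½)*(⅕))*W - N*W) + N = (W/10 - N*W) + N = N + W/10 - N*W)
p(18, -19)*O(80, -1) = (13 - 1*(-19))*(-1 + (⅒)*80 - 1*(-1)*80) = (13 + 19)*(-1 + 8 + 80) = 32*87 = 2784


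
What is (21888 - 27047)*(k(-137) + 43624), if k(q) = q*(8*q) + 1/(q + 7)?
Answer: -129959744761/130 ≈ -9.9969e+8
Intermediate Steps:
k(q) = 1/(7 + q) + 8*q**2 (k(q) = 8*q**2 + 1/(7 + q) = 1/(7 + q) + 8*q**2)
(21888 - 27047)*(k(-137) + 43624) = (21888 - 27047)*((1 + 8*(-137)**3 + 56*(-137)**2)/(7 - 137) + 43624) = -5159*((1 + 8*(-2571353) + 56*18769)/(-130) + 43624) = -5159*(-(1 - 20570824 + 1051064)/130 + 43624) = -5159*(-1/130*(-19519759) + 43624) = -5159*(19519759/130 + 43624) = -5159*25190879/130 = -129959744761/130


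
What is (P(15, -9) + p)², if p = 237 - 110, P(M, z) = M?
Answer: 20164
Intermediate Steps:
p = 127
(P(15, -9) + p)² = (15 + 127)² = 142² = 20164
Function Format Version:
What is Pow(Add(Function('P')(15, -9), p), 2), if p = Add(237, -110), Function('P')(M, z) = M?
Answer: 20164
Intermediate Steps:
p = 127
Pow(Add(Function('P')(15, -9), p), 2) = Pow(Add(15, 127), 2) = Pow(142, 2) = 20164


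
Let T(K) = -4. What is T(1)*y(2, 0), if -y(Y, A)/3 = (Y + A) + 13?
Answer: 180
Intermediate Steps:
y(Y, A) = -39 - 3*A - 3*Y (y(Y, A) = -3*((Y + A) + 13) = -3*((A + Y) + 13) = -3*(13 + A + Y) = -39 - 3*A - 3*Y)
T(1)*y(2, 0) = -4*(-39 - 3*0 - 3*2) = -4*(-39 + 0 - 6) = -4*(-45) = 180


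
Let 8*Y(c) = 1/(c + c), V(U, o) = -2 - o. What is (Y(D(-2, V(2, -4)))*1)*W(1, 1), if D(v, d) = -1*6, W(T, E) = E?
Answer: -1/96 ≈ -0.010417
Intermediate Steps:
D(v, d) = -6
Y(c) = 1/(16*c) (Y(c) = 1/(8*(c + c)) = 1/(8*((2*c))) = (1/(2*c))/8 = 1/(16*c))
(Y(D(-2, V(2, -4)))*1)*W(1, 1) = (((1/16)/(-6))*1)*1 = (((1/16)*(-⅙))*1)*1 = -1/96*1*1 = -1/96*1 = -1/96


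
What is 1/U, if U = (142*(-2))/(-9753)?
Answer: 9753/284 ≈ 34.342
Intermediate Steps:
U = 284/9753 (U = -284*(-1/9753) = 284/9753 ≈ 0.029119)
1/U = 1/(284/9753) = 9753/284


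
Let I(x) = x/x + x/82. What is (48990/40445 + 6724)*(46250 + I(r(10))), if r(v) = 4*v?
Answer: 103159762136774/331649 ≈ 3.1105e+8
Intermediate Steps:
I(x) = 1 + x/82 (I(x) = 1 + x*(1/82) = 1 + x/82)
(48990/40445 + 6724)*(46250 + I(r(10))) = (48990/40445 + 6724)*(46250 + (1 + (4*10)/82)) = (48990*(1/40445) + 6724)*(46250 + (1 + (1/82)*40)) = (9798/8089 + 6724)*(46250 + (1 + 20/41)) = 54400234*(46250 + 61/41)/8089 = (54400234/8089)*(1896311/41) = 103159762136774/331649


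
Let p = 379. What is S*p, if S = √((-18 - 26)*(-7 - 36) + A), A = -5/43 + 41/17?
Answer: 379*√1012237630/731 ≈ 16495.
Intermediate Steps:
A = 1678/731 (A = -5*1/43 + 41*(1/17) = -5/43 + 41/17 = 1678/731 ≈ 2.2955)
S = √1012237630/731 (S = √((-18 - 26)*(-7 - 36) + 1678/731) = √(-44*(-43) + 1678/731) = √(1892 + 1678/731) = √(1384730/731) = √1012237630/731 ≈ 43.523)
S*p = (√1012237630/731)*379 = 379*√1012237630/731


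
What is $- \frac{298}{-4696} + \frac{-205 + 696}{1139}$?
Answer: $\frac{1322579}{2674372} \approx 0.49454$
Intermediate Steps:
$- \frac{298}{-4696} + \frac{-205 + 696}{1139} = \left(-298\right) \left(- \frac{1}{4696}\right) + 491 \cdot \frac{1}{1139} = \frac{149}{2348} + \frac{491}{1139} = \frac{1322579}{2674372}$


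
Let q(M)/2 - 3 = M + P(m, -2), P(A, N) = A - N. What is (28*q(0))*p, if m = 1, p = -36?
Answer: -12096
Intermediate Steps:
q(M) = 12 + 2*M (q(M) = 6 + 2*(M + (1 - 1*(-2))) = 6 + 2*(M + (1 + 2)) = 6 + 2*(M + 3) = 6 + 2*(3 + M) = 6 + (6 + 2*M) = 12 + 2*M)
(28*q(0))*p = (28*(12 + 2*0))*(-36) = (28*(12 + 0))*(-36) = (28*12)*(-36) = 336*(-36) = -12096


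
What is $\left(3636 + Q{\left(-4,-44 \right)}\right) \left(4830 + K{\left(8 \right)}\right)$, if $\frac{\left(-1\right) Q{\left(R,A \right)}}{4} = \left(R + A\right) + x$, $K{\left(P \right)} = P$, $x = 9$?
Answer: $18345696$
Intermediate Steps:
$Q{\left(R,A \right)} = -36 - 4 A - 4 R$ ($Q{\left(R,A \right)} = - 4 \left(\left(R + A\right) + 9\right) = - 4 \left(\left(A + R\right) + 9\right) = - 4 \left(9 + A + R\right) = -36 - 4 A - 4 R$)
$\left(3636 + Q{\left(-4,-44 \right)}\right) \left(4830 + K{\left(8 \right)}\right) = \left(3636 - -156\right) \left(4830 + 8\right) = \left(3636 + \left(-36 + 176 + 16\right)\right) 4838 = \left(3636 + 156\right) 4838 = 3792 \cdot 4838 = 18345696$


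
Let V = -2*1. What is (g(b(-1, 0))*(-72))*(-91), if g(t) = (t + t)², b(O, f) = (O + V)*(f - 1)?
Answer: 235872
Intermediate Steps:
V = -2
b(O, f) = (-1 + f)*(-2 + O) (b(O, f) = (O - 2)*(f - 1) = (-2 + O)*(-1 + f) = (-1 + f)*(-2 + O))
g(t) = 4*t² (g(t) = (2*t)² = 4*t²)
(g(b(-1, 0))*(-72))*(-91) = ((4*(2 - 1*(-1) - 2*0 - 1*0)²)*(-72))*(-91) = ((4*(2 + 1 + 0 + 0)²)*(-72))*(-91) = ((4*3²)*(-72))*(-91) = ((4*9)*(-72))*(-91) = (36*(-72))*(-91) = -2592*(-91) = 235872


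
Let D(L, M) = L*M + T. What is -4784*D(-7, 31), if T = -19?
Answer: 1129024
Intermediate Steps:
D(L, M) = -19 + L*M (D(L, M) = L*M - 19 = -19 + L*M)
-4784*D(-7, 31) = -4784*(-19 - 7*31) = -4784*(-19 - 217) = -4784*(-236) = 1129024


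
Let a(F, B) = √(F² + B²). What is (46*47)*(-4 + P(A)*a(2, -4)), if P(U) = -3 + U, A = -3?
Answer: -8648 - 25944*√5 ≈ -66661.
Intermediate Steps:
a(F, B) = √(B² + F²)
(46*47)*(-4 + P(A)*a(2, -4)) = (46*47)*(-4 + (-3 - 3)*√((-4)² + 2²)) = 2162*(-4 - 6*√(16 + 4)) = 2162*(-4 - 12*√5) = -8648 - 25944*√5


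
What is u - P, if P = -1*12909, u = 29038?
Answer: 41947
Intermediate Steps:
P = -12909
u - P = 29038 - 1*(-12909) = 29038 + 12909 = 41947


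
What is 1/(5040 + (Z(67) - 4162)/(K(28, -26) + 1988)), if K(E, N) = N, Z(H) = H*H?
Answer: 6/30241 ≈ 0.00019841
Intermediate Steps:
Z(H) = H**2
1/(5040 + (Z(67) - 4162)/(K(28, -26) + 1988)) = 1/(5040 + (67**2 - 4162)/(-26 + 1988)) = 1/(5040 + (4489 - 4162)/1962) = 1/(5040 + 327*(1/1962)) = 1/(5040 + 1/6) = 1/(30241/6) = 6/30241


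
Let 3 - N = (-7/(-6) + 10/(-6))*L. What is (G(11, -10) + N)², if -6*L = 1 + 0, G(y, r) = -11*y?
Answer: 2007889/144 ≈ 13944.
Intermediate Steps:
L = -⅙ (L = -(1 + 0)/6 = -⅙*1 = -⅙ ≈ -0.16667)
N = 35/12 (N = 3 - (-7/(-6) + 10/(-6))*(-1)/6 = 3 - (-7*(-⅙) + 10*(-⅙))*(-1)/6 = 3 - (7/6 - 5/3)*(-1)/6 = 3 - (-1)*(-1)/(2*6) = 3 - 1*1/12 = 3 - 1/12 = 35/12 ≈ 2.9167)
(G(11, -10) + N)² = (-11*11 + 35/12)² = (-121 + 35/12)² = (-1417/12)² = 2007889/144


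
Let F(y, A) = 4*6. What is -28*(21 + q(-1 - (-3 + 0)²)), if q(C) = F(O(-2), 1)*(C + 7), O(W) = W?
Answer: 1428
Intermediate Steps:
F(y, A) = 24
q(C) = 168 + 24*C (q(C) = 24*(C + 7) = 24*(7 + C) = 168 + 24*C)
-28*(21 + q(-1 - (-3 + 0)²)) = -28*(21 + (168 + 24*(-1 - (-3 + 0)²))) = -28*(21 + (168 + 24*(-1 - 1*(-3)²))) = -28*(21 + (168 + 24*(-1 - 1*9))) = -28*(21 + (168 + 24*(-1 - 9))) = -28*(21 + (168 + 24*(-10))) = -28*(21 + (168 - 240)) = -28*(21 - 72) = -28*(-51) = 1428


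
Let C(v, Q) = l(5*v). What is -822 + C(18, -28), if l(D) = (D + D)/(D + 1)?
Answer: -74622/91 ≈ -820.02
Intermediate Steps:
l(D) = 2*D/(1 + D) (l(D) = (2*D)/(1 + D) = 2*D/(1 + D))
C(v, Q) = 10*v/(1 + 5*v) (C(v, Q) = 2*(5*v)/(1 + 5*v) = 10*v/(1 + 5*v))
-822 + C(18, -28) = -822 + 10*18/(1 + 5*18) = -822 + 10*18/(1 + 90) = -822 + 10*18/91 = -822 + 10*18*(1/91) = -822 + 180/91 = -74622/91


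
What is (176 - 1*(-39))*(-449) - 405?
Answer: -96940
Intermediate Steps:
(176 - 1*(-39))*(-449) - 405 = (176 + 39)*(-449) - 405 = 215*(-449) - 405 = -96535 - 405 = -96940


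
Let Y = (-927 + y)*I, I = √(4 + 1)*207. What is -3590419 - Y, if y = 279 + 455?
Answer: -3590419 + 39951*√5 ≈ -3.5011e+6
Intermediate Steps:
y = 734
I = 207*√5 (I = √5*207 = 207*√5 ≈ 462.87)
Y = -39951*√5 (Y = (-927 + 734)*(207*√5) = -39951*√5 ≈ -89333.)
-3590419 - Y = -3590419 - (-39951)*√5 = -3590419 + 39951*√5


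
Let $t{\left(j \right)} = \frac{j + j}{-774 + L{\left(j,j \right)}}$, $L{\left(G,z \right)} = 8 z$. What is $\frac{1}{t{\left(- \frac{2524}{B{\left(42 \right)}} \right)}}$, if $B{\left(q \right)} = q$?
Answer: $\frac{13175}{1262} \approx 10.44$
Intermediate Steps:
$t{\left(j \right)} = \frac{2 j}{-774 + 8 j}$ ($t{\left(j \right)} = \frac{j + j}{-774 + 8 j} = \frac{2 j}{-774 + 8 j}$)
$\frac{1}{t{\left(- \frac{2524}{B{\left(42 \right)}} \right)}} = \frac{1}{- \frac{2524}{42} \frac{1}{-387 + 4 \left(- \frac{2524}{42}\right)}} = \frac{1}{\left(-2524\right) \frac{1}{42} \frac{1}{-387 + 4 \left(\left(-2524\right) \frac{1}{42}\right)}} = \frac{1}{\left(- \frac{1262}{21}\right) \frac{1}{-387 + 4 \left(- \frac{1262}{21}\right)}} = \frac{1}{\left(- \frac{1262}{21}\right) \frac{1}{-387 - \frac{5048}{21}}} = \frac{1}{\left(- \frac{1262}{21}\right) \frac{1}{- \frac{13175}{21}}} = \frac{1}{\left(- \frac{1262}{21}\right) \left(- \frac{21}{13175}\right)} = \frac{1}{\frac{1262}{13175}} = \frac{13175}{1262}$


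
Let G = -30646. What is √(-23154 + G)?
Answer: 10*I*√538 ≈ 231.95*I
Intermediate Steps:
√(-23154 + G) = √(-23154 - 30646) = √(-53800) = 10*I*√538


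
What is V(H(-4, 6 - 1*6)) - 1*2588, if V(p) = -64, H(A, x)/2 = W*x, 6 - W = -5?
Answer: -2652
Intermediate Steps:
W = 11 (W = 6 - 1*(-5) = 6 + 5 = 11)
H(A, x) = 22*x (H(A, x) = 2*(11*x) = 22*x)
V(H(-4, 6 - 1*6)) - 1*2588 = -64 - 1*2588 = -64 - 2588 = -2652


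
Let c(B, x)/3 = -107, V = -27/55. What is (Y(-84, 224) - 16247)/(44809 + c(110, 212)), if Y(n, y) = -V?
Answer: -446779/1223420 ≈ -0.36519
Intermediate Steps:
V = -27/55 (V = -27*1/55 = -27/55 ≈ -0.49091)
c(B, x) = -321 (c(B, x) = 3*(-107) = -321)
Y(n, y) = 27/55 (Y(n, y) = -1*(-27/55) = 27/55)
(Y(-84, 224) - 16247)/(44809 + c(110, 212)) = (27/55 - 16247)/(44809 - 321) = -893558/55/44488 = -893558/55*1/44488 = -446779/1223420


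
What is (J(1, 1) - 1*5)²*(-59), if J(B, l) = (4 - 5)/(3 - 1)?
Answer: -7139/4 ≈ -1784.8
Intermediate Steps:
J(B, l) = -½ (J(B, l) = -1/2 = -1*½ = -½)
(J(1, 1) - 1*5)²*(-59) = (-½ - 1*5)²*(-59) = (-½ - 5)²*(-59) = (-11/2)²*(-59) = (121/4)*(-59) = -7139/4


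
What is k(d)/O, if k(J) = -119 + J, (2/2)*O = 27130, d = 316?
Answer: 197/27130 ≈ 0.0072613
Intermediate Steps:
O = 27130
k(d)/O = (-119 + 316)/27130 = 197*(1/27130) = 197/27130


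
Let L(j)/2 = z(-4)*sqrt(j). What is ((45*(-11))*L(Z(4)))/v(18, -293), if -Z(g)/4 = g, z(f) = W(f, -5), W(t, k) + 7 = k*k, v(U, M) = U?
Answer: -3960*I ≈ -3960.0*I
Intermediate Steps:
W(t, k) = -7 + k**2 (W(t, k) = -7 + k*k = -7 + k**2)
z(f) = 18 (z(f) = -7 + (-5)**2 = -7 + 25 = 18)
Z(g) = -4*g
L(j) = 36*sqrt(j) (L(j) = 2*(18*sqrt(j)) = 36*sqrt(j))
((45*(-11))*L(Z(4)))/v(18, -293) = ((45*(-11))*(36*sqrt(-4*4)))/18 = -17820*sqrt(-16)*(1/18) = -17820*4*I*(1/18) = -71280*I*(1/18) = -3960*I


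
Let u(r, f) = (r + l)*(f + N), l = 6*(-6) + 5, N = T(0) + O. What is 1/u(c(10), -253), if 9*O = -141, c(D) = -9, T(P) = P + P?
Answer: 3/32240 ≈ 9.3052e-5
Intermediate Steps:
T(P) = 2*P
O = -47/3 (O = (1/9)*(-141) = -47/3 ≈ -15.667)
N = -47/3 (N = 2*0 - 47/3 = 0 - 47/3 = -47/3 ≈ -15.667)
l = -31 (l = -36 + 5 = -31)
u(r, f) = (-31 + r)*(-47/3 + f) (u(r, f) = (r - 31)*(f - 47/3) = (-31 + r)*(-47/3 + f))
1/u(c(10), -253) = 1/(1457/3 - 31*(-253) - 47/3*(-9) - 253*(-9)) = 1/(1457/3 + 7843 + 141 + 2277) = 1/(32240/3) = 3/32240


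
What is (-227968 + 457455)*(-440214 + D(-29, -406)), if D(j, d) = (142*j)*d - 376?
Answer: 282571473866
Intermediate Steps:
D(j, d) = -376 + 142*d*j (D(j, d) = 142*d*j - 376 = -376 + 142*d*j)
(-227968 + 457455)*(-440214 + D(-29, -406)) = (-227968 + 457455)*(-440214 + (-376 + 142*(-406)*(-29))) = 229487*(-440214 + (-376 + 1671908)) = 229487*(-440214 + 1671532) = 229487*1231318 = 282571473866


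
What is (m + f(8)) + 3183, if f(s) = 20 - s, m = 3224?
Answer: 6419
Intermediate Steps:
(m + f(8)) + 3183 = (3224 + (20 - 1*8)) + 3183 = (3224 + (20 - 8)) + 3183 = (3224 + 12) + 3183 = 3236 + 3183 = 6419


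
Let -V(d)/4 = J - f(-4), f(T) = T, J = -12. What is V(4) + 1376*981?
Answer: 1349888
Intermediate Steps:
V(d) = 32 (V(d) = -4*(-12 - 1*(-4)) = -4*(-12 + 4) = -4*(-8) = 32)
V(4) + 1376*981 = 32 + 1376*981 = 32 + 1349856 = 1349888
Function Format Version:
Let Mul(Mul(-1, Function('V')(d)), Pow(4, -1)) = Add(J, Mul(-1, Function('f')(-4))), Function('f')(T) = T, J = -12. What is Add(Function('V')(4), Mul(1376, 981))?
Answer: 1349888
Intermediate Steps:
Function('V')(d) = 32 (Function('V')(d) = Mul(-4, Add(-12, Mul(-1, -4))) = Mul(-4, Add(-12, 4)) = Mul(-4, -8) = 32)
Add(Function('V')(4), Mul(1376, 981)) = Add(32, Mul(1376, 981)) = Add(32, 1349856) = 1349888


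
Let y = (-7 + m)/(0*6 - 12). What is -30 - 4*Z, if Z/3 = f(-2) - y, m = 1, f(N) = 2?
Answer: -48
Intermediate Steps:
y = 1/2 (y = (-7 + 1)/(0*6 - 12) = -6/(0 - 12) = -6/(-12) = -6*(-1/12) = 1/2 ≈ 0.50000)
Z = 9/2 (Z = 3*(2 - 1*1/2) = 3*(2 - 1/2) = 3*(3/2) = 9/2 ≈ 4.5000)
-30 - 4*Z = -30 - 4*9/2 = -30 - 18 = -48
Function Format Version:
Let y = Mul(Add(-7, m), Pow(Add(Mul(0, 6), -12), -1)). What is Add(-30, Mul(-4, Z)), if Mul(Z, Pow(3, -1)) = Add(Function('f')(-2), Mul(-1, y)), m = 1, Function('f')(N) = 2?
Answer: -48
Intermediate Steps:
y = Rational(1, 2) (y = Mul(Add(-7, 1), Pow(Add(Mul(0, 6), -12), -1)) = Mul(-6, Pow(Add(0, -12), -1)) = Mul(-6, Pow(-12, -1)) = Mul(-6, Rational(-1, 12)) = Rational(1, 2) ≈ 0.50000)
Z = Rational(9, 2) (Z = Mul(3, Add(2, Mul(-1, Rational(1, 2)))) = Mul(3, Add(2, Rational(-1, 2))) = Mul(3, Rational(3, 2)) = Rational(9, 2) ≈ 4.5000)
Add(-30, Mul(-4, Z)) = Add(-30, Mul(-4, Rational(9, 2))) = Add(-30, -18) = -48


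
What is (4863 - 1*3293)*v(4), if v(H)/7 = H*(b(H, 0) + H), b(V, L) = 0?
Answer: 175840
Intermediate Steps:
v(H) = 7*H**2 (v(H) = 7*(H*(0 + H)) = 7*(H*H) = 7*H**2)
(4863 - 1*3293)*v(4) = (4863 - 1*3293)*(7*4**2) = (4863 - 3293)*(7*16) = 1570*112 = 175840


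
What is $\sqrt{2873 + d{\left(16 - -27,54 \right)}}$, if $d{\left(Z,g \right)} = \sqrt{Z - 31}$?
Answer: $\sqrt{2873 + 2 \sqrt{3}} \approx 53.633$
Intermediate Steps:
$d{\left(Z,g \right)} = \sqrt{-31 + Z}$
$\sqrt{2873 + d{\left(16 - -27,54 \right)}} = \sqrt{2873 + \sqrt{-31 + \left(16 - -27\right)}} = \sqrt{2873 + \sqrt{-31 + \left(16 + 27\right)}} = \sqrt{2873 + \sqrt{-31 + 43}} = \sqrt{2873 + \sqrt{12}} = \sqrt{2873 + 2 \sqrt{3}}$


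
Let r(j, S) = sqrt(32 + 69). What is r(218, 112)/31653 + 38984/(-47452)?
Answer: -9746/11863 + sqrt(101)/31653 ≈ -0.82123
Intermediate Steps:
r(j, S) = sqrt(101)
r(218, 112)/31653 + 38984/(-47452) = sqrt(101)/31653 + 38984/(-47452) = sqrt(101)*(1/31653) + 38984*(-1/47452) = sqrt(101)/31653 - 9746/11863 = -9746/11863 + sqrt(101)/31653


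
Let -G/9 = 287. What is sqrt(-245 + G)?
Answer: 2*I*sqrt(707) ≈ 53.179*I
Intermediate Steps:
G = -2583 (G = -9*287 = -2583)
sqrt(-245 + G) = sqrt(-245 - 2583) = sqrt(-2828) = 2*I*sqrt(707)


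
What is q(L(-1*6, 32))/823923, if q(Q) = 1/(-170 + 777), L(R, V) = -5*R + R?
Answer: 1/500121261 ≈ 1.9995e-9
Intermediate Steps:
L(R, V) = -4*R
q(Q) = 1/607
q(L(-1*6, 32))/823923 = (1/607)/823923 = (1/607)*(1/823923) = 1/500121261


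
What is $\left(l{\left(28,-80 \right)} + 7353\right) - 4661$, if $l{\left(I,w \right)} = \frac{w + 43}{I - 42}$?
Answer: $\frac{37725}{14} \approx 2694.6$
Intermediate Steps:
$l{\left(I,w \right)} = \frac{43 + w}{-42 + I}$
$\left(l{\left(28,-80 \right)} + 7353\right) - 4661 = \left(\frac{43 - 80}{-42 + 28} + 7353\right) - 4661 = \left(\frac{1}{-14} \left(-37\right) + 7353\right) - 4661 = \left(\left(- \frac{1}{14}\right) \left(-37\right) + 7353\right) - 4661 = \left(\frac{37}{14} + 7353\right) - 4661 = \frac{102979}{14} - 4661 = \frac{37725}{14}$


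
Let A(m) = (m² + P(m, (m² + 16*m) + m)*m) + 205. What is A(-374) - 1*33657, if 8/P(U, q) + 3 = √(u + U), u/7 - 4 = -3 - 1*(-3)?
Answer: 37789496/355 + 2992*I*√346/355 ≈ 1.0645e+5 + 156.77*I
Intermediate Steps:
u = 28 (u = 28 + 7*(-3 - 1*(-3)) = 28 + 7*(-3 + 3) = 28 + 7*0 = 28 + 0 = 28)
P(U, q) = 8/(-3 + √(28 + U))
A(m) = 205 + m² + 8*m/(-3 + √(28 + m)) (A(m) = (m² + (8/(-3 + √(28 + m)))*m) + 205 = (m² + 8*m/(-3 + √(28 + m))) + 205 = 205 + m² + 8*m/(-3 + √(28 + m)))
A(-374) - 1*33657 = (8*(-374) + (-3 + √(28 - 374))*(205 + (-374)²))/(-3 + √(28 - 374)) - 1*33657 = (-2992 + (-3 + √(-346))*(205 + 139876))/(-3 + √(-346)) - 33657 = (-2992 + (-3 + I*√346)*140081)/(-3 + I*√346) - 33657 = (-2992 + (-420243 + 140081*I*√346))/(-3 + I*√346) - 33657 = (-423235 + 140081*I*√346)/(-3 + I*√346) - 33657 = -33657 + (-423235 + 140081*I*√346)/(-3 + I*√346)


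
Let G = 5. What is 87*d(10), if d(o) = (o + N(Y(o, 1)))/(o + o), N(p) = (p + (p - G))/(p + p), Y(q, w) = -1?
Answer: 2349/40 ≈ 58.725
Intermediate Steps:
N(p) = (-5 + 2*p)/(2*p) (N(p) = (p + (p - 1*5))/(p + p) = (p + (p - 5))/((2*p)) = (p + (-5 + p))*(1/(2*p)) = (-5 + 2*p)*(1/(2*p)) = (-5 + 2*p)/(2*p))
d(o) = (7/2 + o)/(2*o) (d(o) = (o + (-5/2 - 1)/(-1))/(o + o) = (o - 1*(-7/2))/((2*o)) = (o + 7/2)*(1/(2*o)) = (7/2 + o)*(1/(2*o)) = (7/2 + o)/(2*o))
87*d(10) = 87*((1/4)*(7 + 2*10)/10) = 87*((1/4)*(1/10)*(7 + 20)) = 87*((1/4)*(1/10)*27) = 87*(27/40) = 2349/40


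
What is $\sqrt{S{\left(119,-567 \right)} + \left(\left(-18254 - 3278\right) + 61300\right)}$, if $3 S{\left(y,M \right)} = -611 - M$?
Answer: $\frac{2 \sqrt{89445}}{3} \approx 199.38$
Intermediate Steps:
$S{\left(y,M \right)} = - \frac{611}{3} - \frac{M}{3}$ ($S{\left(y,M \right)} = \frac{-611 - M}{3} = - \frac{611}{3} - \frac{M}{3}$)
$\sqrt{S{\left(119,-567 \right)} + \left(\left(-18254 - 3278\right) + 61300\right)} = \sqrt{\left(- \frac{611}{3} - -189\right) + \left(\left(-18254 - 3278\right) + 61300\right)} = \sqrt{\left(- \frac{611}{3} + 189\right) + \left(\left(-18254 - 3278\right) + 61300\right)} = \sqrt{- \frac{44}{3} + \left(-21532 + 61300\right)} = \sqrt{- \frac{44}{3} + 39768} = \sqrt{\frac{119260}{3}} = \frac{2 \sqrt{89445}}{3}$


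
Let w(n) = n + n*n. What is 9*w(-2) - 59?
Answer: -41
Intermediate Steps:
w(n) = n + n²
9*w(-2) - 59 = 9*(-2*(1 - 2)) - 59 = 9*(-2*(-1)) - 59 = 9*2 - 59 = 18 - 59 = -41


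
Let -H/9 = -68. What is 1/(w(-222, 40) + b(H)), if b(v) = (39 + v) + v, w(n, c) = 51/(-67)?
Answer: 67/84570 ≈ 0.00079224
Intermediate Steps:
w(n, c) = -51/67 (w(n, c) = 51*(-1/67) = -51/67)
H = 612 (H = -9*(-68) = 612)
b(v) = 39 + 2*v
1/(w(-222, 40) + b(H)) = 1/(-51/67 + (39 + 2*612)) = 1/(-51/67 + (39 + 1224)) = 1/(-51/67 + 1263) = 1/(84570/67) = 67/84570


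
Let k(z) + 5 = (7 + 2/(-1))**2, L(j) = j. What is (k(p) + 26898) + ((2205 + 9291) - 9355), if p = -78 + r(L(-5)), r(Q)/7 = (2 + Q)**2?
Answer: 29059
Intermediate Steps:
r(Q) = 7*(2 + Q)**2
p = -15 (p = -78 + 7*(2 - 5)**2 = -78 + 7*(-3)**2 = -78 + 7*9 = -78 + 63 = -15)
k(z) = 20 (k(z) = -5 + (7 + 2/(-1))**2 = -5 + (7 + 2*(-1))**2 = -5 + (7 - 2)**2 = -5 + 5**2 = -5 + 25 = 20)
(k(p) + 26898) + ((2205 + 9291) - 9355) = (20 + 26898) + ((2205 + 9291) - 9355) = 26918 + (11496 - 9355) = 26918 + 2141 = 29059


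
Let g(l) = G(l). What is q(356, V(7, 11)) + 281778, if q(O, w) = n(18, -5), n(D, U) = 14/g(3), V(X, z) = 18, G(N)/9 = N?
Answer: 7608020/27 ≈ 2.8178e+5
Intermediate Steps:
G(N) = 9*N
g(l) = 9*l
n(D, U) = 14/27 (n(D, U) = 14/((9*3)) = 14/27)
q(O, w) = 14/27
q(356, V(7, 11)) + 281778 = 14/27 + 281778 = 7608020/27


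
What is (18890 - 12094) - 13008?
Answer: -6212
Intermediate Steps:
(18890 - 12094) - 13008 = 6796 - 13008 = -6212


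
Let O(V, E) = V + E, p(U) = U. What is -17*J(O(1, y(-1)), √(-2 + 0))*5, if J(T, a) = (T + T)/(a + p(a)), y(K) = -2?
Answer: -85*I*√2/2 ≈ -60.104*I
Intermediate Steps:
O(V, E) = E + V
J(T, a) = T/a (J(T, a) = (T + T)/(a + a) = (2*T)/((2*a)) = (2*T)*(1/(2*a)) = T/a)
-17*J(O(1, y(-1)), √(-2 + 0))*5 = -17*(-2 + 1)/(√(-2 + 0))*5 = -(-17)/(√(-2))*5 = -(-17)/(I*√2)*5 = -(-17)*(-I*√2/2)*5 = -17*I*√2/2*5 = -85*I*√2/2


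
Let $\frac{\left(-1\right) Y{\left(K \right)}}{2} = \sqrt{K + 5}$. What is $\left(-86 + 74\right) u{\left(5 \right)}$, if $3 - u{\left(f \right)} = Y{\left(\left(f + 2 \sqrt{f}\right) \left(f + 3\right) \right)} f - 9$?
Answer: $-144 - 120 \sqrt{45 + 16 \sqrt{5}} \approx -1222.5$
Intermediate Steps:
$Y{\left(K \right)} = - 2 \sqrt{5 + K}$ ($Y{\left(K \right)} = - 2 \sqrt{K + 5} = - 2 \sqrt{5 + K}$)
$u{\left(f \right)} = 12 + 2 f \sqrt{5 + \left(3 + f\right) \left(f + 2 \sqrt{f}\right)}$ ($u{\left(f \right)} = 3 - \left(- 2 \sqrt{5 + \left(f + 2 \sqrt{f}\right) \left(f + 3\right)} f - 9\right) = 3 - \left(- 2 \sqrt{5 + \left(f + 2 \sqrt{f}\right) \left(3 + f\right)} f - 9\right) = 3 - \left(- 2 \sqrt{5 + \left(3 + f\right) \left(f + 2 \sqrt{f}\right)} f - 9\right) = 3 - \left(- 2 f \sqrt{5 + \left(3 + f\right) \left(f + 2 \sqrt{f}\right)} - 9\right) = 3 - \left(-9 - 2 f \sqrt{5 + \left(3 + f\right) \left(f + 2 \sqrt{f}\right)}\right) = 3 + \left(9 + 2 f \sqrt{5 + \left(3 + f\right) \left(f + 2 \sqrt{f}\right)}\right) = 12 + 2 f \sqrt{5 + \left(3 + f\right) \left(f + 2 \sqrt{f}\right)}$)
$\left(-86 + 74\right) u{\left(5 \right)} = \left(-86 + 74\right) \left(12 + 2 \cdot 5 \sqrt{5 + 5^{2} + 2 \cdot 5^{\frac{3}{2}} + 3 \cdot 5 + 6 \sqrt{5}}\right) = - 12 \left(12 + 2 \cdot 5 \sqrt{5 + 25 + 2 \cdot 5 \sqrt{5} + 15 + 6 \sqrt{5}}\right) = - 12 \left(12 + 2 \cdot 5 \sqrt{5 + 25 + 10 \sqrt{5} + 15 + 6 \sqrt{5}}\right) = - 12 \left(12 + 2 \cdot 5 \sqrt{45 + 16 \sqrt{5}}\right) = - 12 \left(12 + 10 \sqrt{45 + 16 \sqrt{5}}\right) = -144 - 120 \sqrt{45 + 16 \sqrt{5}}$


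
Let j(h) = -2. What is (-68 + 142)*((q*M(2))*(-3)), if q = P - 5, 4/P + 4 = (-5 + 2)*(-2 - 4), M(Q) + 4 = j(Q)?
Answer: -43956/7 ≈ -6279.4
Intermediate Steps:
M(Q) = -6 (M(Q) = -4 - 2 = -6)
P = 2/7 (P = 4/(-4 + (-5 + 2)*(-2 - 4)) = 4/(-4 - 3*(-6)) = 4/(-4 + 18) = 4/14 = 4*(1/14) = 2/7 ≈ 0.28571)
q = -33/7 (q = 2/7 - 5 = -33/7 ≈ -4.7143)
(-68 + 142)*((q*M(2))*(-3)) = (-68 + 142)*(-33/7*(-6)*(-3)) = 74*((198/7)*(-3)) = 74*(-594/7) = -43956/7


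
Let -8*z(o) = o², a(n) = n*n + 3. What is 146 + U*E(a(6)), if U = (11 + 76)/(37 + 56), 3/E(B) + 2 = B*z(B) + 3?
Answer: 268440890/1838641 ≈ 146.00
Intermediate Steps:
a(n) = 3 + n² (a(n) = n² + 3 = 3 + n²)
z(o) = -o²/8
E(B) = 3/(1 - B³/8) (E(B) = 3/(-2 + (B*(-B²/8) + 3)) = 3/(-2 + (-B³/8 + 3)) = 3/(-2 + (3 - B³/8)) = 3/(1 - B³/8))
U = 29/31 (U = 87/93 = 87*(1/93) = 29/31 ≈ 0.93548)
146 + U*E(a(6)) = 146 + 29*(24/(8 - (3 + 6²)³))/31 = 146 + 29*(24/(8 - (3 + 36)³))/31 = 146 + 29*(24/(8 - 1*39³))/31 = 146 + 29*(24/(8 - 1*59319))/31 = 146 + 29*(24/(8 - 59319))/31 = 146 + 29*(24/(-59311))/31 = 146 + 29*(24*(-1/59311))/31 = 146 + (29/31)*(-24/59311) = 146 - 696/1838641 = 268440890/1838641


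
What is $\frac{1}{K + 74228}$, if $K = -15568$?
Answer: $\frac{1}{58660} \approx 1.7047 \cdot 10^{-5}$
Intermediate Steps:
$\frac{1}{K + 74228} = \frac{1}{-15568 + 74228} = \frac{1}{58660}$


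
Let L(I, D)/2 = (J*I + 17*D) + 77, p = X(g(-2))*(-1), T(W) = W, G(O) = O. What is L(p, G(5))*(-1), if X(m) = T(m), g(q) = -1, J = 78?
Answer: -480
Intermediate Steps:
X(m) = m
p = 1 (p = -1*(-1) = 1)
L(I, D) = 154 + 34*D + 156*I (L(I, D) = 2*((78*I + 17*D) + 77) = 2*((17*D + 78*I) + 77) = 2*(77 + 17*D + 78*I) = 154 + 34*D + 156*I)
L(p, G(5))*(-1) = (154 + 34*5 + 156*1)*(-1) = (154 + 170 + 156)*(-1) = 480*(-1) = -480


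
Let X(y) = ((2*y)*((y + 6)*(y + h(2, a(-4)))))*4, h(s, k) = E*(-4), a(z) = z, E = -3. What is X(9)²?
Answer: 514382400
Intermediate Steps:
h(s, k) = 12 (h(s, k) = -3*(-4) = 12)
X(y) = 8*y*(6 + y)*(12 + y) (X(y) = ((2*y)*((y + 6)*(y + 12)))*4 = ((2*y)*((6 + y)*(12 + y)))*4 = (2*y*(6 + y)*(12 + y))*4 = 8*y*(6 + y)*(12 + y))
X(9)² = (8*9*(72 + 9² + 18*9))² = (8*9*(72 + 81 + 162))² = (8*9*315)² = 22680² = 514382400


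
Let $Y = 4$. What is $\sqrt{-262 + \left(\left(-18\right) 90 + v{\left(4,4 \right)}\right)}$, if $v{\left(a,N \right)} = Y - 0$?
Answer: $i \sqrt{1878} \approx 43.336 i$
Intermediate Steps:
$v{\left(a,N \right)} = 4$ ($v{\left(a,N \right)} = 4 - 0 = 4 + 0 = 4$)
$\sqrt{-262 + \left(\left(-18\right) 90 + v{\left(4,4 \right)}\right)} = \sqrt{-262 + \left(\left(-18\right) 90 + 4\right)} = \sqrt{-262 + \left(-1620 + 4\right)} = \sqrt{-262 - 1616} = \sqrt{-1878} = i \sqrt{1878}$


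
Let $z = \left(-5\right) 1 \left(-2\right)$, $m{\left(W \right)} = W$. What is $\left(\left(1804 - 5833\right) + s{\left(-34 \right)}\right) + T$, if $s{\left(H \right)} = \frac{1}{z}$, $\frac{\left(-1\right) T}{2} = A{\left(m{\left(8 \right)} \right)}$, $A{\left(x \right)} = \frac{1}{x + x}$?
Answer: $- \frac{161161}{40} \approx -4029.0$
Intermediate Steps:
$A{\left(x \right)} = \frac{1}{2 x}$
$z = 10$ ($z = \left(-5\right) \left(-2\right) = 10$)
$T = - \frac{1}{8}$ ($T = - 2 \frac{1}{2 \cdot 8} = - 2 \cdot \frac{1}{2} \cdot \frac{1}{8} = \left(-2\right) \frac{1}{16} = - \frac{1}{8} \approx -0.125$)
$s{\left(H \right)} = \frac{1}{10}$
$\left(\left(1804 - 5833\right) + s{\left(-34 \right)}\right) + T = \left(\left(1804 - 5833\right) + \frac{1}{10}\right) - \frac{1}{8} = \left(-4029 + \frac{1}{10}\right) - \frac{1}{8} = - \frac{40289}{10} - \frac{1}{8} = - \frac{161161}{40}$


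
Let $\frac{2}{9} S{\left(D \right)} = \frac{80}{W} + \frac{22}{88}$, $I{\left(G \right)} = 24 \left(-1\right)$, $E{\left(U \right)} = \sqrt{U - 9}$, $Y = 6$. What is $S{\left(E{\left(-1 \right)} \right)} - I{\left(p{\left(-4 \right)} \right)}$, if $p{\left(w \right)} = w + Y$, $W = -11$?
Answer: $- \frac{669}{88} \approx -7.6023$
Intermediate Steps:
$E{\left(U \right)} = \sqrt{-9 + U}$
$p{\left(w \right)} = 6 + w$ ($p{\left(w \right)} = w + 6 = 6 + w$)
$I{\left(G \right)} = -24$
$S{\left(D \right)} = - \frac{2781}{88}$ ($S{\left(D \right)} = \frac{9 \left(\frac{80}{-11} + \frac{22}{88}\right)}{2} = \frac{9 \left(80 \left(- \frac{1}{11}\right) + 22 \cdot \frac{1}{88}\right)}{2} = \frac{9 \left(- \frac{80}{11} + \frac{1}{4}\right)}{2} = \frac{9}{2} \left(- \frac{309}{44}\right) = - \frac{2781}{88}$)
$S{\left(E{\left(-1 \right)} \right)} - I{\left(p{\left(-4 \right)} \right)} = - \frac{2781}{88} - -24 = - \frac{2781}{88} + 24 = - \frac{669}{88}$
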